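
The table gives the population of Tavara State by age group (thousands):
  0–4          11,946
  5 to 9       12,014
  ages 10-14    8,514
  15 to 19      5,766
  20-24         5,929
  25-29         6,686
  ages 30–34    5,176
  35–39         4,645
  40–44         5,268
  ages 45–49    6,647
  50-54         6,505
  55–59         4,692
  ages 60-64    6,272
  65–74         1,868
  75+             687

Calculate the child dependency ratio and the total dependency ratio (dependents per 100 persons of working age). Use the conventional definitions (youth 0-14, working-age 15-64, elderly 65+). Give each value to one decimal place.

0–14: 11,946 + 12,014 + 8,514 = 32,474
15–64: 5,766 + 5,929 + 6,686 + 5,176 + 4,645 + 5,268 + 6,647 + 6,505 + 4,692 + 6,272 = 57,586
65+: 1,868 + 687 = 2,555
Youth dependency ratio = 32,474 / 57,586 × 100 = 56.4
Total dependency ratio = (32,474 + 2,555) / 57,586 × 100 = 35,029 / 57,586 × 100 = 60.8

Youth dependency ratio: 56.4
Total dependency ratio: 60.8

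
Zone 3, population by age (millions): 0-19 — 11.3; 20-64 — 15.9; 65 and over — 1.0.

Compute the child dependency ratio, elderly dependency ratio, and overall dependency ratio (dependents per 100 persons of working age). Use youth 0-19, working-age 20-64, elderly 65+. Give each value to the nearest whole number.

Youth dependency ratio: 71
Old-age dependency ratio: 6
Total dependency ratio: 77

Youth dependency ratio = 11.3 / 15.9 × 100 = 71
Old-age dependency ratio = 1.0 / 15.9 × 100 = 6
Total dependency ratio = (11.3 + 1.0) / 15.9 × 100 = 12.3 / 15.9 × 100 = 77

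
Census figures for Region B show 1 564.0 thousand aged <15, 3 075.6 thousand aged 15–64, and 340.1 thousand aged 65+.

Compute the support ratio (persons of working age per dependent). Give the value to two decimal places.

Support ratio = 3 075.6 / (1 564.0 + 340.1) = 3 075.6 / 1 904.1 = 1.62

Support ratio: 1.62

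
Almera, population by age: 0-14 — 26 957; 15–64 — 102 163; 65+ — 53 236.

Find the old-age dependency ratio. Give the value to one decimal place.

Old-age dependency ratio = 53 236 / 102 163 × 100 = 52.1

Old-age dependency ratio: 52.1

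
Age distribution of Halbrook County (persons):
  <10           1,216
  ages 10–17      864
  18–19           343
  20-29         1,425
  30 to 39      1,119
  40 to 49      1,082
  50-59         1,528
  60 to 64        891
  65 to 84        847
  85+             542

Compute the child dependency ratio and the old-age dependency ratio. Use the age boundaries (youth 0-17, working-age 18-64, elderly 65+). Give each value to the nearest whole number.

Youth dependency ratio: 33
Old-age dependency ratio: 22

0–17: 1,216 + 864 = 2,080
18–64: 343 + 1,425 + 1,119 + 1,082 + 1,528 + 891 = 6,388
65+: 847 + 542 = 1,389
Youth dependency ratio = 2,080 / 6,388 × 100 = 33
Old-age dependency ratio = 1,389 / 6,388 × 100 = 22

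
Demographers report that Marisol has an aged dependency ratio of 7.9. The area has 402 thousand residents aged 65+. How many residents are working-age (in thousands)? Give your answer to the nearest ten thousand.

Working-age: 5,090

Old-age dependency ratio = elderly / working-age × 100
7.9 = 402 / W × 100
⇒ 5,090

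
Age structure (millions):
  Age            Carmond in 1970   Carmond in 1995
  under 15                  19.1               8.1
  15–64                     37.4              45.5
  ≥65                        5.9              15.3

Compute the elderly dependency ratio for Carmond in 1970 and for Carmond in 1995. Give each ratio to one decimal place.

Carmond in 1970: 15.8
Carmond in 1995: 33.6

Carmond in 1970: 5.9 / 37.4 × 100 = 15.8
Carmond in 1995: 15.3 / 45.5 × 100 = 33.6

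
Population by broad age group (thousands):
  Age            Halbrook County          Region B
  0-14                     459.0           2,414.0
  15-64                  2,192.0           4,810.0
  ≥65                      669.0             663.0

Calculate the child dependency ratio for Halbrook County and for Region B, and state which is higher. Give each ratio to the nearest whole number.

Halbrook County: 459.0 / 2,192.0 × 100 = 21
Region B: 2,414.0 / 4,810.0 × 100 = 50

Halbrook County: 21
Region B: 50
Higher: Region B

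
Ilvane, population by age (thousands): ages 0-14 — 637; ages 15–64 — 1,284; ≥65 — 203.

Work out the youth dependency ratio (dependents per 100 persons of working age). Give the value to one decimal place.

Youth dependency ratio: 49.6

Youth dependency ratio = 637 / 1,284 × 100 = 49.6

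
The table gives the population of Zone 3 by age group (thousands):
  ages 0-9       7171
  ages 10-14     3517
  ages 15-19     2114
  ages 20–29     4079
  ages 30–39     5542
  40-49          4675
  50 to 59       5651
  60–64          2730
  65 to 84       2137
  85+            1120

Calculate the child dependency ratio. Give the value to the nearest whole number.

0–14: 7171 + 3517 = 10688
15–64: 2114 + 4079 + 5542 + 4675 + 5651 + 2730 = 24791
65+: 2137 + 1120 = 3257
Youth dependency ratio = 10688 / 24791 × 100 = 43

Youth dependency ratio: 43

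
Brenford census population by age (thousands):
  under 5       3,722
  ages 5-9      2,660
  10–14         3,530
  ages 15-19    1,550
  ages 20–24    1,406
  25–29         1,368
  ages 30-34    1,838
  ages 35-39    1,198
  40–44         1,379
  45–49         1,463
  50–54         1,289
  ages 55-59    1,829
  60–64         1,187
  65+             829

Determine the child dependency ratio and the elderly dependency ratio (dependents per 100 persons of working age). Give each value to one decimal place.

0–14: 3,722 + 2,660 + 3,530 = 9,912
15–64: 1,550 + 1,406 + 1,368 + 1,838 + 1,198 + 1,379 + 1,463 + 1,289 + 1,829 + 1,187 = 14,507
65+: 829
Youth dependency ratio = 9,912 / 14,507 × 100 = 68.3
Old-age dependency ratio = 829 / 14,507 × 100 = 5.7

Youth dependency ratio: 68.3
Old-age dependency ratio: 5.7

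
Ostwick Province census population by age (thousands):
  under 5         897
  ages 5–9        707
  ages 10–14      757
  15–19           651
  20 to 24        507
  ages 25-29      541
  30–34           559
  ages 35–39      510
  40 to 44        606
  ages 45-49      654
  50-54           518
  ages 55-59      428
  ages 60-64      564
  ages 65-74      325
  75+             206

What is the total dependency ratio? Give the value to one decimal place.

Total dependency ratio: 52.2

0–14: 897 + 707 + 757 = 2 361
15–64: 651 + 507 + 541 + 559 + 510 + 606 + 654 + 518 + 428 + 564 = 5 538
65+: 325 + 206 = 531
Total dependency ratio = (2 361 + 531) / 5 538 × 100 = 2 892 / 5 538 × 100 = 52.2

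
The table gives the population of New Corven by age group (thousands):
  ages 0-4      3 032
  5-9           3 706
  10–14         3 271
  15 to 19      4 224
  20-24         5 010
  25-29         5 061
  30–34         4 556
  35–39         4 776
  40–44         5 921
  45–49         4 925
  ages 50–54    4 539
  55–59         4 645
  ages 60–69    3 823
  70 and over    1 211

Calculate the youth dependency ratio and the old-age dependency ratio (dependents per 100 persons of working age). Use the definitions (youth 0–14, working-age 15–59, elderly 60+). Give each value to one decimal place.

0–14: 3 032 + 3 706 + 3 271 = 10 009
15–59: 4 224 + 5 010 + 5 061 + 4 556 + 4 776 + 5 921 + 4 925 + 4 539 + 4 645 = 43 657
60+: 3 823 + 1 211 = 5 034
Youth dependency ratio = 10 009 / 43 657 × 100 = 22.9
Old-age dependency ratio = 5 034 / 43 657 × 100 = 11.5

Youth dependency ratio: 22.9
Old-age dependency ratio: 11.5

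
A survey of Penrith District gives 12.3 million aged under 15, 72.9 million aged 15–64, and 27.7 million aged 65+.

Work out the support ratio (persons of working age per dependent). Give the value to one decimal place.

Support ratio: 1.8

Support ratio = 72.9 / (12.3 + 27.7) = 72.9 / 40.0 = 1.8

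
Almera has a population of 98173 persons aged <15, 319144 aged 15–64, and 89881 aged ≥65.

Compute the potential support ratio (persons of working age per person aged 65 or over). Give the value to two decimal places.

Potential support ratio: 3.55

Potential support ratio = 319144 / 89881 = 3.55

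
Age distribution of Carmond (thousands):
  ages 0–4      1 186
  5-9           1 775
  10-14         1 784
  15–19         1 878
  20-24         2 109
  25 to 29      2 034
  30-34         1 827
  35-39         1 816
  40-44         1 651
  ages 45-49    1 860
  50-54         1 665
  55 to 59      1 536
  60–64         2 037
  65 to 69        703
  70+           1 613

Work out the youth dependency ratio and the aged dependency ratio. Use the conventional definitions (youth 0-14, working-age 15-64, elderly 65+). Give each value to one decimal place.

0–14: 1 186 + 1 775 + 1 784 = 4 745
15–64: 1 878 + 2 109 + 2 034 + 1 827 + 1 816 + 1 651 + 1 860 + 1 665 + 1 536 + 2 037 = 18 413
65+: 703 + 1 613 = 2 316
Youth dependency ratio = 4 745 / 18 413 × 100 = 25.8
Old-age dependency ratio = 2 316 / 18 413 × 100 = 12.6

Youth dependency ratio: 25.8
Old-age dependency ratio: 12.6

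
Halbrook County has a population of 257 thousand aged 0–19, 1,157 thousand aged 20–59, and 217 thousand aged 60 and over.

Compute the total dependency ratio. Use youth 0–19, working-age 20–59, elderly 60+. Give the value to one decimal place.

Total dependency ratio = (257 + 217) / 1,157 × 100 = 474 / 1,157 × 100 = 41.0

Total dependency ratio: 41.0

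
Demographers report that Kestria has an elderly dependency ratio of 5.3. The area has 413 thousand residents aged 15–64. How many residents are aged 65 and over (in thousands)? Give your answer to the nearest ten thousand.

Aged 65 and over: 20

Old-age dependency ratio = elderly / working-age × 100
5.3 = E / 413 × 100
⇒ 20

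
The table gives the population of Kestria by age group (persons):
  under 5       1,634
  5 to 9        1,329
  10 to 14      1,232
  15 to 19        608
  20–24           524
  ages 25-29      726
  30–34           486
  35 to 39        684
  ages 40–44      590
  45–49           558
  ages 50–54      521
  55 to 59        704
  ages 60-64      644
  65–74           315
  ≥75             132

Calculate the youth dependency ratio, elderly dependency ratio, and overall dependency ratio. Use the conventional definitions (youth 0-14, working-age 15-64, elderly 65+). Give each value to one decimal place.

Youth dependency ratio: 69.4
Old-age dependency ratio: 7.4
Total dependency ratio: 76.8

0–14: 1,634 + 1,329 + 1,232 = 4,195
15–64: 608 + 524 + 726 + 486 + 684 + 590 + 558 + 521 + 704 + 644 = 6,045
65+: 315 + 132 = 447
Youth dependency ratio = 4,195 / 6,045 × 100 = 69.4
Old-age dependency ratio = 447 / 6,045 × 100 = 7.4
Total dependency ratio = (4,195 + 447) / 6,045 × 100 = 4,642 / 6,045 × 100 = 76.8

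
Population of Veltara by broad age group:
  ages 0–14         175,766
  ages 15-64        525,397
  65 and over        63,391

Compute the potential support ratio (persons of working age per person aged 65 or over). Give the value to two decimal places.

Potential support ratio: 8.29

Potential support ratio = 525,397 / 63,391 = 8.29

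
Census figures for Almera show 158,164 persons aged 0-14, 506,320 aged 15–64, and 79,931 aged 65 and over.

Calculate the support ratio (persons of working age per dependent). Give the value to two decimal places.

Support ratio: 2.13

Support ratio = 506,320 / (158,164 + 79,931) = 506,320 / 238,095 = 2.13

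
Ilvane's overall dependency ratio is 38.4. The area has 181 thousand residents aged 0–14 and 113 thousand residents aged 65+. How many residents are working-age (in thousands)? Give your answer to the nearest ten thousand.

Working-age: 770

Total dependency ratio = (youth + elderly) / working-age × 100
38.4 = (181 + 113) / W × 100
⇒ 770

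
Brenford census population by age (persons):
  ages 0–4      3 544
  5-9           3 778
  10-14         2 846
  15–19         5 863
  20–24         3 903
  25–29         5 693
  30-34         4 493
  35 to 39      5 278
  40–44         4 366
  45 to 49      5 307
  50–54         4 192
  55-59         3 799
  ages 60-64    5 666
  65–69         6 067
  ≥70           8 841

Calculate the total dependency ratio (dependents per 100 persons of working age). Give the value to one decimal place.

0–14: 3 544 + 3 778 + 2 846 = 10 168
15–64: 5 863 + 3 903 + 5 693 + 4 493 + 5 278 + 4 366 + 5 307 + 4 192 + 3 799 + 5 666 = 48 560
65+: 6 067 + 8 841 = 14 908
Total dependency ratio = (10 168 + 14 908) / 48 560 × 100 = 25 076 / 48 560 × 100 = 51.6

Total dependency ratio: 51.6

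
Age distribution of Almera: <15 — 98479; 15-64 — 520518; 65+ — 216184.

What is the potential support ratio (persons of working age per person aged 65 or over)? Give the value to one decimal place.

Potential support ratio = 520518 / 216184 = 2.4

Potential support ratio: 2.4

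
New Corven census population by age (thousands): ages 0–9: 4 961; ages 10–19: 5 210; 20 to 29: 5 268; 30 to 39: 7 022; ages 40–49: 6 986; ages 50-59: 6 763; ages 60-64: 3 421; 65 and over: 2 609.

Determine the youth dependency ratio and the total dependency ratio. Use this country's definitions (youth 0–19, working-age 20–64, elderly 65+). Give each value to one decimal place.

Youth dependency ratio: 34.5
Total dependency ratio: 43.4

0–19: 4 961 + 5 210 = 10 171
20–64: 5 268 + 7 022 + 6 986 + 6 763 + 3 421 = 29 460
65+: 2 609
Youth dependency ratio = 10 171 / 29 460 × 100 = 34.5
Total dependency ratio = (10 171 + 2 609) / 29 460 × 100 = 12 780 / 29 460 × 100 = 43.4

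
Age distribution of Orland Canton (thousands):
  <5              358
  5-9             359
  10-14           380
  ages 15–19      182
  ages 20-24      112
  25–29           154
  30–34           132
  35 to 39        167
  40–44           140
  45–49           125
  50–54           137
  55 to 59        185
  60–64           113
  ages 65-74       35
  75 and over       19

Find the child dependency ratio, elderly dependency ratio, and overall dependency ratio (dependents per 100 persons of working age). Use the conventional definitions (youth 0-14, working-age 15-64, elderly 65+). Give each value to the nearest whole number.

Youth dependency ratio: 76
Old-age dependency ratio: 4
Total dependency ratio: 80

0–14: 358 + 359 + 380 = 1097
15–64: 182 + 112 + 154 + 132 + 167 + 140 + 125 + 137 + 185 + 113 = 1447
65+: 35 + 19 = 54
Youth dependency ratio = 1097 / 1447 × 100 = 76
Old-age dependency ratio = 54 / 1447 × 100 = 4
Total dependency ratio = (1097 + 54) / 1447 × 100 = 1151 / 1447 × 100 = 80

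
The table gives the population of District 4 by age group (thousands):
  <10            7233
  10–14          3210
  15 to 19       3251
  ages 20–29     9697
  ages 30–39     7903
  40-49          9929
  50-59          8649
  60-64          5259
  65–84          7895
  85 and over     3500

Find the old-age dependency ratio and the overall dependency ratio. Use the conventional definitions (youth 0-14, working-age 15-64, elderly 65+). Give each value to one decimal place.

0–14: 7233 + 3210 = 10443
15–64: 3251 + 9697 + 7903 + 9929 + 8649 + 5259 = 44688
65+: 7895 + 3500 = 11395
Old-age dependency ratio = 11395 / 44688 × 100 = 25.5
Total dependency ratio = (10443 + 11395) / 44688 × 100 = 21838 / 44688 × 100 = 48.9

Old-age dependency ratio: 25.5
Total dependency ratio: 48.9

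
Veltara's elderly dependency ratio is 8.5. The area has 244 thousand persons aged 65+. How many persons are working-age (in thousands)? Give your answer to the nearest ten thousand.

Old-age dependency ratio = elderly / working-age × 100
8.5 = 244 / W × 100
⇒ 2870

Working-age: 2870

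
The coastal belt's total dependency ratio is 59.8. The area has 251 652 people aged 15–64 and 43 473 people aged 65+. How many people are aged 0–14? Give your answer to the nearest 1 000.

Aged 0–14: 107 000

Total dependency ratio = (youth + elderly) / working-age × 100
59.8 = (Y + 43 473) / 251 652 × 100
⇒ 107 000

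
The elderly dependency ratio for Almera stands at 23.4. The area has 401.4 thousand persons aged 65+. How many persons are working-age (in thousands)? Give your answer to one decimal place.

Old-age dependency ratio = elderly / working-age × 100
23.4 = 401.4 / W × 100
⇒ 1,715.4

Working-age: 1,715.4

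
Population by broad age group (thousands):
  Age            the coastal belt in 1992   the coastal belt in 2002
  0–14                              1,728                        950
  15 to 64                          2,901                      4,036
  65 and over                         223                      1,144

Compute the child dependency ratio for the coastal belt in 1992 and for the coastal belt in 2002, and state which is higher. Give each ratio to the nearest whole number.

the coastal belt in 1992: 60
the coastal belt in 2002: 24
Higher: the coastal belt in 1992

the coastal belt in 1992: 1,728 / 2,901 × 100 = 60
the coastal belt in 2002: 950 / 4,036 × 100 = 24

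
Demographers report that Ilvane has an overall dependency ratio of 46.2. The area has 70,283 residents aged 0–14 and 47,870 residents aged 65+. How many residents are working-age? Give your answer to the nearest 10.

Total dependency ratio = (youth + elderly) / working-age × 100
46.2 = (70,283 + 47,870) / W × 100
⇒ 255,740

Working-age: 255,740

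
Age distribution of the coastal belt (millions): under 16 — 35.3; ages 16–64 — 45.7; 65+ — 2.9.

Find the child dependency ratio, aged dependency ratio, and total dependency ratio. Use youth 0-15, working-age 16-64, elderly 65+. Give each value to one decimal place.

Youth dependency ratio = 35.3 / 45.7 × 100 = 77.2
Old-age dependency ratio = 2.9 / 45.7 × 100 = 6.3
Total dependency ratio = (35.3 + 2.9) / 45.7 × 100 = 38.2 / 45.7 × 100 = 83.6

Youth dependency ratio: 77.2
Old-age dependency ratio: 6.3
Total dependency ratio: 83.6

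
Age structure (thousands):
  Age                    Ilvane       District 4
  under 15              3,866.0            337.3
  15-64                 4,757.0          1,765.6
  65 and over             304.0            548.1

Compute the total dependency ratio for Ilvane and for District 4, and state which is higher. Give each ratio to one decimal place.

Ilvane: (3,866.0 + 304.0) / 4,757.0 × 100 = 4,170.0 / 4,757.0 × 100 = 87.7
District 4: (337.3 + 548.1) / 1,765.6 × 100 = 885.4 / 1,765.6 × 100 = 50.1

Ilvane: 87.7
District 4: 50.1
Higher: Ilvane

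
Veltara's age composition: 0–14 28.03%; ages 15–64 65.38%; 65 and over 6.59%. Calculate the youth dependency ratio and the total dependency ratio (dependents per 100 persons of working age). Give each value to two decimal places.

Youth dependency ratio: 42.87
Total dependency ratio: 52.95

Youth dependency ratio = 28.03 / 65.38 × 100 = 42.87
Total dependency ratio = (28.03 + 6.59) / 65.38 × 100 = 34.62 / 65.38 × 100 = 52.95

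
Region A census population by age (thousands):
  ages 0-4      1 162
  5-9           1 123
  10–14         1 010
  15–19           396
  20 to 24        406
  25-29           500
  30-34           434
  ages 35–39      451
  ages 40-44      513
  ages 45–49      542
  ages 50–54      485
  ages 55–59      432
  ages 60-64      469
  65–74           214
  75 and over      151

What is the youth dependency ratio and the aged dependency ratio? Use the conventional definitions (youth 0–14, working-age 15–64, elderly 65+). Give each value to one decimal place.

0–14: 1 162 + 1 123 + 1 010 = 3 295
15–64: 396 + 406 + 500 + 434 + 451 + 513 + 542 + 485 + 432 + 469 = 4 628
65+: 214 + 151 = 365
Youth dependency ratio = 3 295 / 4 628 × 100 = 71.2
Old-age dependency ratio = 365 / 4 628 × 100 = 7.9

Youth dependency ratio: 71.2
Old-age dependency ratio: 7.9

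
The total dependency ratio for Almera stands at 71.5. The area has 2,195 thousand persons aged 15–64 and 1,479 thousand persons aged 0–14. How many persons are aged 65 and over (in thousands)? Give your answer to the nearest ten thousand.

Aged 65 and over: 90

Total dependency ratio = (youth + elderly) / working-age × 100
71.5 = (1,479 + E) / 2,195 × 100
⇒ 90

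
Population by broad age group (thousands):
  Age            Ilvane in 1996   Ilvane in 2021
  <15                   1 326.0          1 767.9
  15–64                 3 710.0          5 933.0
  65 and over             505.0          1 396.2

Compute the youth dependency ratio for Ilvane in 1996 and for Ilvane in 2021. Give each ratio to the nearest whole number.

Ilvane in 1996: 36
Ilvane in 2021: 30

Ilvane in 1996: 1 326.0 / 3 710.0 × 100 = 36
Ilvane in 2021: 1 767.9 / 5 933.0 × 100 = 30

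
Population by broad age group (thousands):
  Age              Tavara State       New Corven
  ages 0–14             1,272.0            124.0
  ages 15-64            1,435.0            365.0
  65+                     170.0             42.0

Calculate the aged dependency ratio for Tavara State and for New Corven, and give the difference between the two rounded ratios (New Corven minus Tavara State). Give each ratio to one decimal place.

Tavara State: 11.8
New Corven: 11.5
Difference: -0.3

Tavara State: 170.0 / 1,435.0 × 100 = 11.8
New Corven: 42.0 / 365.0 × 100 = 11.5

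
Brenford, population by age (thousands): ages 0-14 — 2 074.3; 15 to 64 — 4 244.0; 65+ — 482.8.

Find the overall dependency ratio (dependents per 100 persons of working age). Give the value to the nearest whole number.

Total dependency ratio: 60

Total dependency ratio = (2 074.3 + 482.8) / 4 244.0 × 100 = 2 557.1 / 4 244.0 × 100 = 60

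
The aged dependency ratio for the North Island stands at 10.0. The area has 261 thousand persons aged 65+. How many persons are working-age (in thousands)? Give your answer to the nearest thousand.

Working-age: 2 610

Old-age dependency ratio = elderly / working-age × 100
10.0 = 261 / W × 100
⇒ 2 610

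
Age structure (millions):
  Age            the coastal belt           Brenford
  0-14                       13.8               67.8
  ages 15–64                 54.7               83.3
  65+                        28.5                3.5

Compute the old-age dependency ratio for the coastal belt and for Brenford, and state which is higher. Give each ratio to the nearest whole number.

the coastal belt: 52
Brenford: 4
Higher: the coastal belt

the coastal belt: 28.5 / 54.7 × 100 = 52
Brenford: 3.5 / 83.3 × 100 = 4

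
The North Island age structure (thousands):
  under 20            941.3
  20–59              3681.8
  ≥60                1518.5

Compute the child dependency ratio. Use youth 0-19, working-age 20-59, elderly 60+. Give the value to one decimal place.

Youth dependency ratio = 941.3 / 3681.8 × 100 = 25.6

Youth dependency ratio: 25.6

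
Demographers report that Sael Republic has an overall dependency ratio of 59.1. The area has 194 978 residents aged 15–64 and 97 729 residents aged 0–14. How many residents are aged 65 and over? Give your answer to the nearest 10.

Aged 65 and over: 17 500

Total dependency ratio = (youth + elderly) / working-age × 100
59.1 = (97 729 + E) / 194 978 × 100
⇒ 17 500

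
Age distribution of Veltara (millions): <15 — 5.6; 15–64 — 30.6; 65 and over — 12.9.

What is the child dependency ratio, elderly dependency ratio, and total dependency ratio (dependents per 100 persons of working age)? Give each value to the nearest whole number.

Youth dependency ratio: 18
Old-age dependency ratio: 42
Total dependency ratio: 60

Youth dependency ratio = 5.6 / 30.6 × 100 = 18
Old-age dependency ratio = 12.9 / 30.6 × 100 = 42
Total dependency ratio = (5.6 + 12.9) / 30.6 × 100 = 18.5 / 30.6 × 100 = 60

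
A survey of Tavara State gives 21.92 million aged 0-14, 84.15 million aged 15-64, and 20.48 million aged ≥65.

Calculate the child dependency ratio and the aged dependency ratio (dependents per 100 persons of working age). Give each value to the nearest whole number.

Youth dependency ratio: 26
Old-age dependency ratio: 24

Youth dependency ratio = 21.92 / 84.15 × 100 = 26
Old-age dependency ratio = 20.48 / 84.15 × 100 = 24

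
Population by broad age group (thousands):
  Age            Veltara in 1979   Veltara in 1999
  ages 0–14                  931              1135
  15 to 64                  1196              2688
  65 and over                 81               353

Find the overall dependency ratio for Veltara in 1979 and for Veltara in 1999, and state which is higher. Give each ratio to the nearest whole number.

Veltara in 1979: (931 + 81) / 1196 × 100 = 1012 / 1196 × 100 = 85
Veltara in 1999: (1135 + 353) / 2688 × 100 = 1488 / 2688 × 100 = 55

Veltara in 1979: 85
Veltara in 1999: 55
Higher: Veltara in 1979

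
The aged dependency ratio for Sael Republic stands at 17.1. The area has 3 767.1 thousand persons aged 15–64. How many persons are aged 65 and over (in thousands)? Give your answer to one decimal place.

Old-age dependency ratio = elderly / working-age × 100
17.1 = E / 3 767.1 × 100
⇒ 644.2

Aged 65 and over: 644.2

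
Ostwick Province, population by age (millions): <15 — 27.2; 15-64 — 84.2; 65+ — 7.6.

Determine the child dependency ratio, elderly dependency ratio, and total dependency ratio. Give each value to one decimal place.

Youth dependency ratio: 32.3
Old-age dependency ratio: 9.0
Total dependency ratio: 41.3

Youth dependency ratio = 27.2 / 84.2 × 100 = 32.3
Old-age dependency ratio = 7.6 / 84.2 × 100 = 9.0
Total dependency ratio = (27.2 + 7.6) / 84.2 × 100 = 34.8 / 84.2 × 100 = 41.3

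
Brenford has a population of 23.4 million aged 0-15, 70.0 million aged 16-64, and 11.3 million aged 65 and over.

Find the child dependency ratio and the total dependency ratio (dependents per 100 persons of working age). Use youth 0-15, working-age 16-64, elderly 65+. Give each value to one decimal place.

Youth dependency ratio: 33.4
Total dependency ratio: 49.6

Youth dependency ratio = 23.4 / 70.0 × 100 = 33.4
Total dependency ratio = (23.4 + 11.3) / 70.0 × 100 = 34.7 / 70.0 × 100 = 49.6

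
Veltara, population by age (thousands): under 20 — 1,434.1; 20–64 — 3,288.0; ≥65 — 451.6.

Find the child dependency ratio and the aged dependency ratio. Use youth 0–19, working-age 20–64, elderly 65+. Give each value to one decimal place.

Youth dependency ratio = 1,434.1 / 3,288.0 × 100 = 43.6
Old-age dependency ratio = 451.6 / 3,288.0 × 100 = 13.7

Youth dependency ratio: 43.6
Old-age dependency ratio: 13.7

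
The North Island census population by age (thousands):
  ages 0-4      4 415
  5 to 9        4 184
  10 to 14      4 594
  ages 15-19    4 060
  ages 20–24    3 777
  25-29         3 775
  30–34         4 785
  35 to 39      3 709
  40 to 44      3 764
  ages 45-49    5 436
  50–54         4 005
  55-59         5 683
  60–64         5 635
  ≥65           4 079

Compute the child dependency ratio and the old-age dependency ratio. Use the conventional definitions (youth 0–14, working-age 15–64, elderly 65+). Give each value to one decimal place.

0–14: 4 415 + 4 184 + 4 594 = 13 193
15–64: 4 060 + 3 777 + 3 775 + 4 785 + 3 709 + 3 764 + 5 436 + 4 005 + 5 683 + 5 635 = 44 629
65+: 4 079
Youth dependency ratio = 13 193 / 44 629 × 100 = 29.6
Old-age dependency ratio = 4 079 / 44 629 × 100 = 9.1

Youth dependency ratio: 29.6
Old-age dependency ratio: 9.1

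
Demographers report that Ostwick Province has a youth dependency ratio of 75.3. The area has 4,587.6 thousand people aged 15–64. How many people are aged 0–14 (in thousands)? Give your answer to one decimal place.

Youth dependency ratio = youth / working-age × 100
75.3 = Y / 4,587.6 × 100
⇒ 3,454.5

Aged 0–14: 3,454.5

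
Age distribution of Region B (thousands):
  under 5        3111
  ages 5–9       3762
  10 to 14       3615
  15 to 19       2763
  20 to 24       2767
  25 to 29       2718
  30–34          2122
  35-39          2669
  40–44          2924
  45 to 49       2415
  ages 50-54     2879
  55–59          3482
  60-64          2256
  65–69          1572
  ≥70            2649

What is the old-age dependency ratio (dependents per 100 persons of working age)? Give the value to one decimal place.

Old-age dependency ratio: 15.6

0–14: 3111 + 3762 + 3615 = 10488
15–64: 2763 + 2767 + 2718 + 2122 + 2669 + 2924 + 2415 + 2879 + 3482 + 2256 = 26995
65+: 1572 + 2649 = 4221
Old-age dependency ratio = 4221 / 26995 × 100 = 15.6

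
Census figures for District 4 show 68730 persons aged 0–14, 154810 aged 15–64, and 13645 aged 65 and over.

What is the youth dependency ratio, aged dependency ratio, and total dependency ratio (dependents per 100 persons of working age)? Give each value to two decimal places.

Youth dependency ratio = 68730 / 154810 × 100 = 44.40
Old-age dependency ratio = 13645 / 154810 × 100 = 8.81
Total dependency ratio = (68730 + 13645) / 154810 × 100 = 82375 / 154810 × 100 = 53.21

Youth dependency ratio: 44.40
Old-age dependency ratio: 8.81
Total dependency ratio: 53.21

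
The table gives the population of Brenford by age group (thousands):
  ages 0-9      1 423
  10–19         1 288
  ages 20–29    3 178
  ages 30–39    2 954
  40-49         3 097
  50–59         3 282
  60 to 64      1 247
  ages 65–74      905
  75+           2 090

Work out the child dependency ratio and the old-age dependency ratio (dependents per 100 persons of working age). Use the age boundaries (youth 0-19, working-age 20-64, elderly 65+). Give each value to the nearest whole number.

0–19: 1 423 + 1 288 = 2 711
20–64: 3 178 + 2 954 + 3 097 + 3 282 + 1 247 = 13 758
65+: 905 + 2 090 = 2 995
Youth dependency ratio = 2 711 / 13 758 × 100 = 20
Old-age dependency ratio = 2 995 / 13 758 × 100 = 22

Youth dependency ratio: 20
Old-age dependency ratio: 22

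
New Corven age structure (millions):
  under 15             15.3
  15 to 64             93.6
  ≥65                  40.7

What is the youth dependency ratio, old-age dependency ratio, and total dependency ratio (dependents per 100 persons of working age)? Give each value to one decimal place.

Youth dependency ratio = 15.3 / 93.6 × 100 = 16.3
Old-age dependency ratio = 40.7 / 93.6 × 100 = 43.5
Total dependency ratio = (15.3 + 40.7) / 93.6 × 100 = 56.0 / 93.6 × 100 = 59.8

Youth dependency ratio: 16.3
Old-age dependency ratio: 43.5
Total dependency ratio: 59.8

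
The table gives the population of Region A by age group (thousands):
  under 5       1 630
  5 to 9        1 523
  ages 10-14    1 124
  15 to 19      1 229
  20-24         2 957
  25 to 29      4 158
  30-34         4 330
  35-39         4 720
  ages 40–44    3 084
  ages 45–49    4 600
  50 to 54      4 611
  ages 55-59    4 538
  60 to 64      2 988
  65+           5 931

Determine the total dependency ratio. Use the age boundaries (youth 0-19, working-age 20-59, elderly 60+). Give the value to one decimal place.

Total dependency ratio: 43.7

0–19: 1 630 + 1 523 + 1 124 + 1 229 = 5 506
20–59: 2 957 + 4 158 + 4 330 + 4 720 + 3 084 + 4 600 + 4 611 + 4 538 = 32 998
60+: 2 988 + 5 931 = 8 919
Total dependency ratio = (5 506 + 8 919) / 32 998 × 100 = 14 425 / 32 998 × 100 = 43.7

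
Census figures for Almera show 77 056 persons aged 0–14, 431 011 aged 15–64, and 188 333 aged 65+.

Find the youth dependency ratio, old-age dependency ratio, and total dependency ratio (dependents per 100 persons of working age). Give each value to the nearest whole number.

Youth dependency ratio = 77 056 / 431 011 × 100 = 18
Old-age dependency ratio = 188 333 / 431 011 × 100 = 44
Total dependency ratio = (77 056 + 188 333) / 431 011 × 100 = 265 389 / 431 011 × 100 = 62

Youth dependency ratio: 18
Old-age dependency ratio: 44
Total dependency ratio: 62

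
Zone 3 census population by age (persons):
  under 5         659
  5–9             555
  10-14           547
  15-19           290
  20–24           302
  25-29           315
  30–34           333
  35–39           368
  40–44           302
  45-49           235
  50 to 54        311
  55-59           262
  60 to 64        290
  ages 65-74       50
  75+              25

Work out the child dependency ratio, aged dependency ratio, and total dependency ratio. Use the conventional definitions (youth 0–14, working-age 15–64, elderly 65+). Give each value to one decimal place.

Youth dependency ratio: 58.5
Old-age dependency ratio: 2.5
Total dependency ratio: 61.0

0–14: 659 + 555 + 547 = 1761
15–64: 290 + 302 + 315 + 333 + 368 + 302 + 235 + 311 + 262 + 290 = 3008
65+: 50 + 25 = 75
Youth dependency ratio = 1761 / 3008 × 100 = 58.5
Old-age dependency ratio = 75 / 3008 × 100 = 2.5
Total dependency ratio = (1761 + 75) / 3008 × 100 = 1836 / 3008 × 100 = 61.0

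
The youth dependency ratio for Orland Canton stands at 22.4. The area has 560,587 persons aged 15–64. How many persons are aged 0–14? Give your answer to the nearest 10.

Aged 0–14: 125,570

Youth dependency ratio = youth / working-age × 100
22.4 = Y / 560,587 × 100
⇒ 125,570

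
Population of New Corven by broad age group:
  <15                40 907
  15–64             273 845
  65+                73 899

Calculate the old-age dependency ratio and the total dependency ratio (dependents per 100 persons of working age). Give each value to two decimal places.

Old-age dependency ratio: 26.99
Total dependency ratio: 41.92

Old-age dependency ratio = 73 899 / 273 845 × 100 = 26.99
Total dependency ratio = (40 907 + 73 899) / 273 845 × 100 = 114 806 / 273 845 × 100 = 41.92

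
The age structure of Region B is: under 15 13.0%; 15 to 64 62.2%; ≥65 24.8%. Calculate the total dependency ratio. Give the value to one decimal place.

Total dependency ratio = (13.0 + 24.8) / 62.2 × 100 = 37.8 / 62.2 × 100 = 60.8

Total dependency ratio: 60.8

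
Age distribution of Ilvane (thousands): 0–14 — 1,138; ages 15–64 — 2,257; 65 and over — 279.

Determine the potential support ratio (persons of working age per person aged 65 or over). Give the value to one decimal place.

Potential support ratio = 2,257 / 279 = 8.1

Potential support ratio: 8.1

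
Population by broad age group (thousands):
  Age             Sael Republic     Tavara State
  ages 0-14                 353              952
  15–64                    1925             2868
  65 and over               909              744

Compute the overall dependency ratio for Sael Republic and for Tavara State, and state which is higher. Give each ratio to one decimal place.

Sael Republic: 65.6
Tavara State: 59.1
Higher: Sael Republic

Sael Republic: (353 + 909) / 1925 × 100 = 1262 / 1925 × 100 = 65.6
Tavara State: (952 + 744) / 2868 × 100 = 1696 / 2868 × 100 = 59.1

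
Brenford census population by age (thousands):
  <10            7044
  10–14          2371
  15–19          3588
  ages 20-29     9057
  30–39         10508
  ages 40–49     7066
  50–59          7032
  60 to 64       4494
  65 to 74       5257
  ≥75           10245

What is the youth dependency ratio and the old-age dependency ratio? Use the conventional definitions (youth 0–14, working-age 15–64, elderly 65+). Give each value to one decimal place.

Youth dependency ratio: 22.6
Old-age dependency ratio: 37.1

0–14: 7044 + 2371 = 9415
15–64: 3588 + 9057 + 10508 + 7066 + 7032 + 4494 = 41745
65+: 5257 + 10245 = 15502
Youth dependency ratio = 9415 / 41745 × 100 = 22.6
Old-age dependency ratio = 15502 / 41745 × 100 = 37.1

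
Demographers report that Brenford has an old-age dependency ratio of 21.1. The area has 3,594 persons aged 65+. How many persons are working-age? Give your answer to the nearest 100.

Working-age: 17,000

Old-age dependency ratio = elderly / working-age × 100
21.1 = 3,594 / W × 100
⇒ 17,000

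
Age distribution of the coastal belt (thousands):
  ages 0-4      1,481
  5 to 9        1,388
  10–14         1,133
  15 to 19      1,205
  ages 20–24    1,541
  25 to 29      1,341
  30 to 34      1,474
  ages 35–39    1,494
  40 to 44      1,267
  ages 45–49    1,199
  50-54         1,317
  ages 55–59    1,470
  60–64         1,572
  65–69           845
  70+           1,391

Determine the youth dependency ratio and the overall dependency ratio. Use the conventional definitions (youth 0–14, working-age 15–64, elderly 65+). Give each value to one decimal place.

0–14: 1,481 + 1,388 + 1,133 = 4,002
15–64: 1,205 + 1,541 + 1,341 + 1,474 + 1,494 + 1,267 + 1,199 + 1,317 + 1,470 + 1,572 = 13,880
65+: 845 + 1,391 = 2,236
Youth dependency ratio = 4,002 / 13,880 × 100 = 28.8
Total dependency ratio = (4,002 + 2,236) / 13,880 × 100 = 6,238 / 13,880 × 100 = 44.9

Youth dependency ratio: 28.8
Total dependency ratio: 44.9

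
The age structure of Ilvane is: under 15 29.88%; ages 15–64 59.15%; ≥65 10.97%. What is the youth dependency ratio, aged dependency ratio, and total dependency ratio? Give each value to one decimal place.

Youth dependency ratio = 29.88 / 59.15 × 100 = 50.5
Old-age dependency ratio = 10.97 / 59.15 × 100 = 18.5
Total dependency ratio = (29.88 + 10.97) / 59.15 × 100 = 40.85 / 59.15 × 100 = 69.1

Youth dependency ratio: 50.5
Old-age dependency ratio: 18.5
Total dependency ratio: 69.1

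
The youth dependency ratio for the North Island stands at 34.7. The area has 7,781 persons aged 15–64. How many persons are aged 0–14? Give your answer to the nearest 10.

Youth dependency ratio = youth / working-age × 100
34.7 = Y / 7,781 × 100
⇒ 2,700

Aged 0–14: 2,700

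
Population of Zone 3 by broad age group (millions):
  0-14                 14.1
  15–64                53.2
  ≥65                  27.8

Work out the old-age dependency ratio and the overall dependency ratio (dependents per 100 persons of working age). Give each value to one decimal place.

Old-age dependency ratio: 52.3
Total dependency ratio: 78.8

Old-age dependency ratio = 27.8 / 53.2 × 100 = 52.3
Total dependency ratio = (14.1 + 27.8) / 53.2 × 100 = 41.9 / 53.2 × 100 = 78.8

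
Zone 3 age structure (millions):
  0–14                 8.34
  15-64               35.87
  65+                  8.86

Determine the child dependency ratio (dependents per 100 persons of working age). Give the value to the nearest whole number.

Youth dependency ratio = 8.34 / 35.87 × 100 = 23

Youth dependency ratio: 23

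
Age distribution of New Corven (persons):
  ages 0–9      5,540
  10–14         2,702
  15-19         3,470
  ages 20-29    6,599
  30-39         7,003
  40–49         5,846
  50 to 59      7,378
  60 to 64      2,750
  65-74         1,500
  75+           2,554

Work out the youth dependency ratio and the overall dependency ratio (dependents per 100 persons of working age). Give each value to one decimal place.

0–14: 5,540 + 2,702 = 8,242
15–64: 3,470 + 6,599 + 7,003 + 5,846 + 7,378 + 2,750 = 33,046
65+: 1,500 + 2,554 = 4,054
Youth dependency ratio = 8,242 / 33,046 × 100 = 24.9
Total dependency ratio = (8,242 + 4,054) / 33,046 × 100 = 12,296 / 33,046 × 100 = 37.2

Youth dependency ratio: 24.9
Total dependency ratio: 37.2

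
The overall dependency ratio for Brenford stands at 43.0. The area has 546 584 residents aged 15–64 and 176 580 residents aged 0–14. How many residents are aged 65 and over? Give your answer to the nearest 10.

Aged 65 and over: 58 450

Total dependency ratio = (youth + elderly) / working-age × 100
43.0 = (176 580 + E) / 546 584 × 100
⇒ 58 450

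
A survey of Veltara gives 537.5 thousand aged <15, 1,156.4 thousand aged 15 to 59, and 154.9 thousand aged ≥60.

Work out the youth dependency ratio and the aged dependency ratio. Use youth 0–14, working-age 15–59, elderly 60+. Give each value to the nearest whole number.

Youth dependency ratio = 537.5 / 1,156.4 × 100 = 46
Old-age dependency ratio = 154.9 / 1,156.4 × 100 = 13

Youth dependency ratio: 46
Old-age dependency ratio: 13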